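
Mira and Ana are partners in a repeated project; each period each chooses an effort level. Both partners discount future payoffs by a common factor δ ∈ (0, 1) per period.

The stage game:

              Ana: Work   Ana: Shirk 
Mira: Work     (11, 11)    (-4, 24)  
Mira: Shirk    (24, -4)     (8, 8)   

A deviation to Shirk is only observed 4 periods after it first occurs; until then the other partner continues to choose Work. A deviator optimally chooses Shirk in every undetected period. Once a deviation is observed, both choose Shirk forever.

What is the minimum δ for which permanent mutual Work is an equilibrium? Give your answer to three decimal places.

Deviating for the 4 undetected periods gains 24−11 = 13 per period over cooperation, then loses 11−8 = 3 per period forever once punishment starts.
Gain: 13(1 + δ + … + δ^3); loss: 3·δ^4/(1−δ).
No profitable deviation ⇔ 13(1−δ^4) ≤ 3·δ^4, i.e. δ^4 ≥ 13/(13+3) = 13/16.
Hence δ ≥ (13/16)^(1/4) ≈ 0.949.

0.949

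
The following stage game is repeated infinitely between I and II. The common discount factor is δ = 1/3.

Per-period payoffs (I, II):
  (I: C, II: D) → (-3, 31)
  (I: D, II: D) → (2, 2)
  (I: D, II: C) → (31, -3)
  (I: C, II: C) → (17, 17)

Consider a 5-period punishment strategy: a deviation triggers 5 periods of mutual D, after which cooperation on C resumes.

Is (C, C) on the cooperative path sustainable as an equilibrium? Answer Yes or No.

Comparing payoff streams over the 6 periods until play realigns: cooperate → 17(1+δ+…+δ^5); deviate → 31 + 2(δ+…+δ^5).
Cooperation is sustained iff (17−2)(δ+…+δ^5) ≥ 31−17.
δ+…+δ^5 = 1/3·(1−(1/3)^5)/(1−1/3) = 0.4979, and (31−17)/(17−2) = 0.9333.
0.4979 < 0.9333, so cooperation is not sustainable.

No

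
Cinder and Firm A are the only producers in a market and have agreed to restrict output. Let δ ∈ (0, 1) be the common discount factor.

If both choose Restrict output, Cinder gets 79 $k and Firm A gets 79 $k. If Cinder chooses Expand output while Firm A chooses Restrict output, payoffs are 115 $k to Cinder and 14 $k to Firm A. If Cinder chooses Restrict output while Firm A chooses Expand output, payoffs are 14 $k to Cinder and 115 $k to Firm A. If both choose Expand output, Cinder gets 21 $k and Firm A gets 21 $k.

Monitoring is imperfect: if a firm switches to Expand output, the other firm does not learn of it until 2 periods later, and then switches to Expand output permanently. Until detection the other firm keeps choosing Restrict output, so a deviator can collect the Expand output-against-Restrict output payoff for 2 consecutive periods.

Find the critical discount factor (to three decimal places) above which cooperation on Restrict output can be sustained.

0.619

A deviator earns 115 for 2 periods, then 21 forever; cooperating earns 79 forever. Multiplying the IC by (1−δ):
79 ≥ 115(1−δ^2) + 21δ^2, so 94·δ^2 ≥ 36 and δ^2 ≥ 18/47.
δ ≥ (18/47)^(1/2) ≈ 0.619.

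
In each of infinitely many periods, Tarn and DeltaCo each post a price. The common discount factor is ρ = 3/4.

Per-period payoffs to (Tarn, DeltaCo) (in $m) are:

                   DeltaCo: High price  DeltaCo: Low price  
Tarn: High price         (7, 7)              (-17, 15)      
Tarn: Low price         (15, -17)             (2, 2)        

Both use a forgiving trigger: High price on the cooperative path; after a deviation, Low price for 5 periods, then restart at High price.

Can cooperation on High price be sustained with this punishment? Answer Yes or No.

IC: ρ+…+ρ^5 ≥ (15−7)/(7−2) = 8/5.
At ρ = 3/4: partial sum = 2.2881 ≥ 1.6000. Cooperation sustainable.

Yes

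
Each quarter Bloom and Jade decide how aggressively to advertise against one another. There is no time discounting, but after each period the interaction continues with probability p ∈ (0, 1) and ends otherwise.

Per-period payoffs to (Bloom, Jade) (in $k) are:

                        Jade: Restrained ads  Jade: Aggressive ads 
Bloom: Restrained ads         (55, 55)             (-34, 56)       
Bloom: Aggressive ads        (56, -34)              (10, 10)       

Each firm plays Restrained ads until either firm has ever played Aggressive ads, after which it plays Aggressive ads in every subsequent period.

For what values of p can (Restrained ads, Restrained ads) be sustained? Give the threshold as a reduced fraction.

1/46

Expected cooperation value is 55 + p·55 + p²·55 + … = 55/(1−p); deviation gives 56 + p·10/(1−p).
55 ≥ 56(1−p) + 10p ⇒ 46p ≥ 1 ⇒ p ≥ 1/46.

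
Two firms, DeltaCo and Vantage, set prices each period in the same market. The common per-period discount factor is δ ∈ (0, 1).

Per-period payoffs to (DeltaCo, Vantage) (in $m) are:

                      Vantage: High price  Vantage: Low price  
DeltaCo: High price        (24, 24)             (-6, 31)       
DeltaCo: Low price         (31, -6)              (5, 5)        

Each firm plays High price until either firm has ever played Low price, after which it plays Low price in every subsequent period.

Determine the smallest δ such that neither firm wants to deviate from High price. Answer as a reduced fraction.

7/26

One-period gain from deviating is 31 − 24 = 7. The loss is 24 − 5 = 19 in every subsequent period, with present value 19·δ/(1−δ).
Deviation is unprofitable when 19·δ/(1−δ) ≥ 7, i.e. δ/(1−δ) ≥ 7/19.
Equivalently δ ≥ 7/(7+19) = 7/26.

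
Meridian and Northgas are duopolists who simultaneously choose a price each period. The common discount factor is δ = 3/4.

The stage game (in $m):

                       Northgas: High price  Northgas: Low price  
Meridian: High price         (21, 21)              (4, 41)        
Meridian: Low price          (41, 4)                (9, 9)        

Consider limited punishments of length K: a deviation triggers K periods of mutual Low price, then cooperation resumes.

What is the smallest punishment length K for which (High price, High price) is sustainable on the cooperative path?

No profitable deviation requires (21−9)(δ+…+δ^K) ≥ 41−21, i.e. δ+…+δ^K ≥ 5/3 ≈ 1.6667.
With δ = 3/4, the partial sums are K=1: 0.7500, K=2: 1.3125, K=3: 1.7344.
K = 3 is the first length at which the sum reaches 1.6667.

3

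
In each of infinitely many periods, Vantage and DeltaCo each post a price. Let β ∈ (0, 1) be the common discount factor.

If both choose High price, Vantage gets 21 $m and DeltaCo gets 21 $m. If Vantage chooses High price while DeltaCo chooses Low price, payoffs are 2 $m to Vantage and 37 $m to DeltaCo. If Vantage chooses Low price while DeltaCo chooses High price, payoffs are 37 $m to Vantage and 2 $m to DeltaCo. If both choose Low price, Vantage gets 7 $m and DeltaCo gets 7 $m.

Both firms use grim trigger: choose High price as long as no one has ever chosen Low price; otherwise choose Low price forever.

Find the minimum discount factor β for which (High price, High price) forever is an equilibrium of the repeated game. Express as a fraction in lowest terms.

21/(1−β) ≥ 37 + 7β/(1−β)
21 ≥ 37 − 30β
β ≥ 16/30 = 8/15.

8/15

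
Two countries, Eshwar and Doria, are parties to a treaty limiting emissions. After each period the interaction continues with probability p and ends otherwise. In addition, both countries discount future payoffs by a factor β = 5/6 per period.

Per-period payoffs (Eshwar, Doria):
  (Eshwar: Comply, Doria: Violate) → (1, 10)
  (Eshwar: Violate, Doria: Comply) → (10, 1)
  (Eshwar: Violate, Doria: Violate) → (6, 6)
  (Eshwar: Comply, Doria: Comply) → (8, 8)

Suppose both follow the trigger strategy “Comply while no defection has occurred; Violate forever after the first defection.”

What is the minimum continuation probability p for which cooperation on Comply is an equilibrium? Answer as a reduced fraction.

3/5

With continuation probability p and discount β, the effective per-period discount factor is βp.
Grim-trigger IC: βp ≥ (10−8)/(10−6) = 1/2.
So p ≥ (1/2)/(5/6) = 3/5.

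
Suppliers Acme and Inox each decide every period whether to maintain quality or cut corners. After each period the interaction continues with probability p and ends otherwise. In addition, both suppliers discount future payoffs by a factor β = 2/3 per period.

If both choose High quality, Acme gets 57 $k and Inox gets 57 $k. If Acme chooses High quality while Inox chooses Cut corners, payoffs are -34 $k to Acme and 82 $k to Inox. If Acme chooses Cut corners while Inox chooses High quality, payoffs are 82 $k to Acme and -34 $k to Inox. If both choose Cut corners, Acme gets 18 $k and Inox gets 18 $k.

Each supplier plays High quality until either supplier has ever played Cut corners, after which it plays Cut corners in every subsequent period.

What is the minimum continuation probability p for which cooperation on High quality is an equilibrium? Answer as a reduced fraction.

75/128

Expected continuation weight on next period's payoff is β·p = 2/3·p, which plays the role of the discount factor.
Cooperation requires 2/3·p ≥ (82−57)/(82−18) = 25/64, hence p ≥ 75/128.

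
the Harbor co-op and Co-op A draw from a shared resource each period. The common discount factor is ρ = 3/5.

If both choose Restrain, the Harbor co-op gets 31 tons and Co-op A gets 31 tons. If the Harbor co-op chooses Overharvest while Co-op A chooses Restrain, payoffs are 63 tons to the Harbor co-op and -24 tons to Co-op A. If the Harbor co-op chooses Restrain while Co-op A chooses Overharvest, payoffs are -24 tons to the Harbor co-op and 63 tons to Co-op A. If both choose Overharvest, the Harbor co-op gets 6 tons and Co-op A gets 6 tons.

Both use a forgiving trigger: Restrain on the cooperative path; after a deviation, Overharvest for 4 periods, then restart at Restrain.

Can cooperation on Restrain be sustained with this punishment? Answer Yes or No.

IC: ρ+…+ρ^4 ≥ (63−31)/(31−6) = 32/25.
At ρ = 3/5: partial sum = 1.3056 ≥ 1.2800. Cooperation sustainable.

Yes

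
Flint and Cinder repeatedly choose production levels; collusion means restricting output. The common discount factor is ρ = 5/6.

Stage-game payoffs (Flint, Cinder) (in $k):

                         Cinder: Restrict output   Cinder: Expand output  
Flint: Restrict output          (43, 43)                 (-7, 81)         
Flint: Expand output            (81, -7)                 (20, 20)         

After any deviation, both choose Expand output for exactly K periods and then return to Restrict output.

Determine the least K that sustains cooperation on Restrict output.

3

IC: ρ(1−ρ^K)/(1−ρ) ≥ (81−43)/(43−20) = 38/23.
With ρ = 5/6: need 1 − ρ^K ≥ 38/23·(1−5/6)/(5/6), i.e. ρ^K ≤ 0.6696.
Since (5/6)^2 = 0.6944 and (5/6)^3 = 0.5787, the smallest such K is 3.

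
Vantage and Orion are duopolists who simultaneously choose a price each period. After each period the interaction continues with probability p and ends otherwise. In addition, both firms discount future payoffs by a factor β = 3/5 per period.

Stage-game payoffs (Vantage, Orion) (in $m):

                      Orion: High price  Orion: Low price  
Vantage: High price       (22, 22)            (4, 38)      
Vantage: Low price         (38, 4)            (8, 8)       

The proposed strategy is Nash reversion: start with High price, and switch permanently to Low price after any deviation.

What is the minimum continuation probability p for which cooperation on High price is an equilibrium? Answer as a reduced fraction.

8/9

With continuation probability p and discount β, the effective per-period discount factor is βp.
Grim-trigger IC: βp ≥ (38−22)/(38−8) = 8/15.
So p ≥ (8/15)/(3/5) = 8/9.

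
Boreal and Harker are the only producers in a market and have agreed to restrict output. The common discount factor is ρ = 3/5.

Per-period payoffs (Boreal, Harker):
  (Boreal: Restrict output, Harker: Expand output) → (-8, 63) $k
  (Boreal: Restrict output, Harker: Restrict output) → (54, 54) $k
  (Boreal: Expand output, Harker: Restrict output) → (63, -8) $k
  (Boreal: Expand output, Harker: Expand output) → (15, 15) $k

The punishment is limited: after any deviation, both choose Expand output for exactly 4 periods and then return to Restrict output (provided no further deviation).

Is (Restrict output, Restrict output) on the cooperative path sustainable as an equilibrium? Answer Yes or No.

A one-shot deviation gives 63 now, then 15 for 4 periods, then back to 54.
Gain from deviating: (63−54) today; loss: (54−15) in each of the next 4 periods.
No-deviation condition: (54−15)(ρ+…+ρ^4) ≥ 63−54, i.e. ρ+…+ρ^4 ≥ 3/13.
At ρ = 3/5: ρ+…+ρ^4 = 1.3056 ≥ 0.2308.
So cooperation is sustainable.

Yes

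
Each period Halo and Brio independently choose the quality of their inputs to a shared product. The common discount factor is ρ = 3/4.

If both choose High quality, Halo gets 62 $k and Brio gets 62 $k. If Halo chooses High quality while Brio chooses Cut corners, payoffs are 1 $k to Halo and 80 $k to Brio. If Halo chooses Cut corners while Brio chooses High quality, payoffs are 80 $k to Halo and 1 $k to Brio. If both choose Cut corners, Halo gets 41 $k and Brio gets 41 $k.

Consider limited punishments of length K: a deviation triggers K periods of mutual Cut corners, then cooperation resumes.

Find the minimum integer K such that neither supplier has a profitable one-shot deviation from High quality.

IC: ρ(1−ρ^K)/(1−ρ) ≥ (80−62)/(62−41) = 6/7.
With ρ = 3/4: need 1 − ρ^K ≥ 6/7·(1−3/4)/(3/4), i.e. ρ^K ≤ 0.7143.
Since (3/4)^1 = 0.7500 and (3/4)^2 = 0.5625, the smallest such K is 2.

2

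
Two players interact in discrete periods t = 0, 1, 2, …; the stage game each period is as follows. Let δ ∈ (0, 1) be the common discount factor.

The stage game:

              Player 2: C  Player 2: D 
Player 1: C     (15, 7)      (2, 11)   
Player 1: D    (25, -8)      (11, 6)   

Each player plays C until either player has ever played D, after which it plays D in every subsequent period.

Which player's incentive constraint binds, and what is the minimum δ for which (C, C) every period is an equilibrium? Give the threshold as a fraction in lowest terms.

Player 2; δ ≥ 4/5

For Player 1: deviation gain 25−15 = 10, per-period punishment loss 15−11 = 4. IC gives δ ≥ 10/14 = 5/7.
For Player 2: gain 4, loss 1 per period, so δ ≥ 4/5.
The tighter constraint is Player 2's, so cooperation needs δ ≥ 4/5.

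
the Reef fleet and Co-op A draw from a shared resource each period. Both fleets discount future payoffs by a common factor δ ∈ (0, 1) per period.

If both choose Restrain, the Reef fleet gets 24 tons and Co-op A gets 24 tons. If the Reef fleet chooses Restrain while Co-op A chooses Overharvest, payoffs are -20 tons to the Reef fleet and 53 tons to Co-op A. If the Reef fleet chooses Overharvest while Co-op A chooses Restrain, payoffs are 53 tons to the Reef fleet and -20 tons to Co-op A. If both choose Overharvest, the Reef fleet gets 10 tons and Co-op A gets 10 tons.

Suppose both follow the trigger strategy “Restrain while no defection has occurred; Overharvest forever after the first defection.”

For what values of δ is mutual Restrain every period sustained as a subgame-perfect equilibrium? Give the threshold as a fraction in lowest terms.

29/43

One-period gain from deviating is 53 − 24 = 29. The loss is 24 − 10 = 14 in every subsequent period, with present value 14·δ/(1−δ).
Deviation is unprofitable when 14·δ/(1−δ) ≥ 29, i.e. δ/(1−δ) ≥ 29/14.
Equivalently δ ≥ 29/(29+14) = 29/43.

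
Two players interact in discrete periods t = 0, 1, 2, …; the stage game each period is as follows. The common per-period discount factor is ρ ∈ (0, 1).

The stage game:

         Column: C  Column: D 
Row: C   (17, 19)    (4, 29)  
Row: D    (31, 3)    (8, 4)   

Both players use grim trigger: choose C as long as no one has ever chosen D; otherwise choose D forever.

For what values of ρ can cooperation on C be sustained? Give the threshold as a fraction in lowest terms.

14/23

Row: cooperation gives 17 each period; deviation gives 31 once then 8 forever.
  17/(1−ρ) ≥ 31 + 8ρ/(1−ρ) ⇒ ρ ≥ 14/23.
Column: cooperation gives 19 each period; deviation gives 29 once then 4 forever.
  ρ ≥ 10/25 = 2/5.
Both must hold, so the binding constraint is Row's: ρ ≥ 14/23.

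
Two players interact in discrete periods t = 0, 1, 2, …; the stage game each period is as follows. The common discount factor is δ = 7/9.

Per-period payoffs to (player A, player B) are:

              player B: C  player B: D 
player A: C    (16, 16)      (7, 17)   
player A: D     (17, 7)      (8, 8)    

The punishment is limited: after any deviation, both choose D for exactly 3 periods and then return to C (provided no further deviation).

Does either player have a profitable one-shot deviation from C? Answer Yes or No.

No

A one-shot deviation gives 17 now, then 8 for 3 periods, then back to 16.
Gain from deviating: (17−16) today; loss: (16−8) in each of the next 3 periods.
No-deviation condition: (16−8)(δ+…+δ^3) ≥ 17−16, i.e. δ+…+δ^3 ≥ 1/8.
At δ = 7/9: δ+…+δ^3 = 1.8532 ≥ 0.1250.
So cooperation is sustainable.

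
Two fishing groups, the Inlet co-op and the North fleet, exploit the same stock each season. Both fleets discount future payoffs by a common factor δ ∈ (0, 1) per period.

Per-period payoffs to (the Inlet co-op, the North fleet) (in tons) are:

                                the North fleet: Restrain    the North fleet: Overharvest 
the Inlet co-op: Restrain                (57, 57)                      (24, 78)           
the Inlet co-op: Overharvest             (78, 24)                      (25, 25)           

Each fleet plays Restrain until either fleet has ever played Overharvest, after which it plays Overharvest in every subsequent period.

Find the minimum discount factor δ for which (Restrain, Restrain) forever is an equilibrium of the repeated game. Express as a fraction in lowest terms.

Cooperation forever yields 57 each period: 57/(1−δ).
Deviating yields 78 once, then 25 forever: 78 + 25δ/(1−δ).
No profitable deviation requires 57/(1−δ) ≥ 78 + 25δ/(1−δ).
Multiplying by (1−δ): 57 ≥ 78(1−δ) + 25δ = 78 − 53δ.
So 53δ ≥ 21, i.e. δ ≥ 21/53.

21/53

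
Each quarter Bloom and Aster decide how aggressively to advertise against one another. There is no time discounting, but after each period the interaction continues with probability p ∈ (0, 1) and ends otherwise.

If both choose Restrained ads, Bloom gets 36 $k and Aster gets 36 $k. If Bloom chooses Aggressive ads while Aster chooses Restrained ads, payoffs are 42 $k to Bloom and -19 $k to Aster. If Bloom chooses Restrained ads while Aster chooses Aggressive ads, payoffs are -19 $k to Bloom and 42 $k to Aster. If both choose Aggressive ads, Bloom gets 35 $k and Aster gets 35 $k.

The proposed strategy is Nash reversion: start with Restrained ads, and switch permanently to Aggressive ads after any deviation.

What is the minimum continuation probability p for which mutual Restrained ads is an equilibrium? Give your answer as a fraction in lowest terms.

With no time discounting, the continuation probability p plays the role of the discount factor.
Grim-trigger IC: 36/(1−p) ≥ 42 + 35p/(1−p) ⇒ p ≥ (42−36)/(42−35) = 6/7.

6/7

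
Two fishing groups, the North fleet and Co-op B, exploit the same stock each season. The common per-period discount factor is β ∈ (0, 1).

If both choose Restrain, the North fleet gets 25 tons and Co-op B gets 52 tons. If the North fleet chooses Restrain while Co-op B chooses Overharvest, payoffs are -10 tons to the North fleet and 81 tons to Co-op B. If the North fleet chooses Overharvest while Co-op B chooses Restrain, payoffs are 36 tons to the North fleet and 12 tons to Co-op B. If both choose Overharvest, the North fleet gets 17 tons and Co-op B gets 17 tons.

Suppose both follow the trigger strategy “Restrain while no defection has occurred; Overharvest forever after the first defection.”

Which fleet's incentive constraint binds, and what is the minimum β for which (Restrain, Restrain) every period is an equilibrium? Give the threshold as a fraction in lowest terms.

the North fleet; β ≥ 11/19

the North fleet's threshold: (36−25)/(36−17) = 11/19.
Co-op B's threshold: (81−52)/(81−17) = 29/64.
11/19 > 29/64, so the North fleet binds and β* = 11/19.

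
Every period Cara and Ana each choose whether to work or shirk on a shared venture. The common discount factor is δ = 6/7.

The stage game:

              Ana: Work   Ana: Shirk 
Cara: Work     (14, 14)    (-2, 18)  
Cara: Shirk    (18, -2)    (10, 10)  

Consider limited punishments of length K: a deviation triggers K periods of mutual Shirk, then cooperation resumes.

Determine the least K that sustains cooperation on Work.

2

IC: δ(1−δ^K)/(1−δ) ≥ (18−14)/(14−10) = 1.
With δ = 6/7: need 1 − δ^K ≥ 1·(1−6/7)/(6/7), i.e. δ^K ≤ 0.8333.
Since (6/7)^1 = 0.8571 and (6/7)^2 = 0.7347, the smallest such K is 2.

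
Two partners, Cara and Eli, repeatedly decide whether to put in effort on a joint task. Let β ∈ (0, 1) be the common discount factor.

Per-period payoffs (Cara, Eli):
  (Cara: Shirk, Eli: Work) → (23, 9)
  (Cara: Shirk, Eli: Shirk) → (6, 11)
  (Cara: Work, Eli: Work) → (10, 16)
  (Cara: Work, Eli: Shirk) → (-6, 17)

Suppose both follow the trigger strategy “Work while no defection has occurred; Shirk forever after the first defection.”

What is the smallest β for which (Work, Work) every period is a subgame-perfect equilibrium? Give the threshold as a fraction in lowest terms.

13/17

Cara: cooperation gives 10 each period; deviation gives 23 once then 6 forever.
  10/(1−β) ≥ 23 + 6β/(1−β) ⇒ β ≥ 13/17.
Eli: cooperation gives 16 each period; deviation gives 17 once then 11 forever.
  β ≥ 1/6.
Both must hold, so the binding constraint is Cara's: β ≥ 13/17.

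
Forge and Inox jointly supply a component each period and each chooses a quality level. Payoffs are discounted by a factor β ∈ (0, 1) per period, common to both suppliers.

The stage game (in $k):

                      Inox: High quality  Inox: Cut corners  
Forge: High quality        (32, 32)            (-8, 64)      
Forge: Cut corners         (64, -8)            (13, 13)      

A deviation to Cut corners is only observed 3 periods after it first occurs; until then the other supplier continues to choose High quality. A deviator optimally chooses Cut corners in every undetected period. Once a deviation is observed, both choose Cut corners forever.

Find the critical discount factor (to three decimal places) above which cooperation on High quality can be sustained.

Deviating for the 3 undetected periods gains 64−32 = 32 per period over cooperation, then loses 32−13 = 19 per period forever once punishment starts.
Gain: 32(1 + β + … + β^2); loss: 19·β^3/(1−β).
No profitable deviation ⇔ 32(1−β^3) ≤ 19·β^3, i.e. β^3 ≥ 32/(32+19) = 32/51.
Hence β ≥ (32/51)^(1/3) ≈ 0.856.

0.856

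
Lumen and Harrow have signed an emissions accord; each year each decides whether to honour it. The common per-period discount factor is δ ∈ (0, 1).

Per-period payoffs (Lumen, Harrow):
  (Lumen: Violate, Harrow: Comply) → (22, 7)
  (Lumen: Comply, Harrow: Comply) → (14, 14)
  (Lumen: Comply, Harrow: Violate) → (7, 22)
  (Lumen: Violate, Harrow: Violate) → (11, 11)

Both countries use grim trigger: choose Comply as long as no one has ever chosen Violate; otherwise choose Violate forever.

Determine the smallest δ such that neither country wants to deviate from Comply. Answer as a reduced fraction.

8/11

One-period gain from deviating is 22 − 14 = 8. The loss is 14 − 11 = 3 in every subsequent period, with present value 3·δ/(1−δ).
Deviation is unprofitable when 3·δ/(1−δ) ≥ 8, i.e. δ/(1−δ) ≥ 8/3.
Equivalently δ ≥ 8/(8+3) = 8/11.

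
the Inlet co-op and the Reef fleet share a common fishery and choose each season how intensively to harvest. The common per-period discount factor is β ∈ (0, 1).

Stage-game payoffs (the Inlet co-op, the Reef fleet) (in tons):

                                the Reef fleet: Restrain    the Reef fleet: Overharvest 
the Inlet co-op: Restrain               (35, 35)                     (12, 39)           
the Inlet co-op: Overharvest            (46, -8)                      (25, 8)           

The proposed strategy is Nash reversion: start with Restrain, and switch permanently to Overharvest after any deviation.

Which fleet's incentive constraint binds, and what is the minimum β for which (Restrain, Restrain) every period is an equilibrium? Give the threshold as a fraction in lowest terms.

the Inlet co-op; β ≥ 11/21

the Inlet co-op: cooperation gives 35 each period; deviation gives 46 once then 25 forever.
  35/(1−β) ≥ 46 + 25β/(1−β) ⇒ β ≥ 11/21.
the Reef fleet: cooperation gives 35 each period; deviation gives 39 once then 8 forever.
  β ≥ 4/31.
Both must hold, so the binding constraint is the Inlet co-op's: β ≥ 11/21.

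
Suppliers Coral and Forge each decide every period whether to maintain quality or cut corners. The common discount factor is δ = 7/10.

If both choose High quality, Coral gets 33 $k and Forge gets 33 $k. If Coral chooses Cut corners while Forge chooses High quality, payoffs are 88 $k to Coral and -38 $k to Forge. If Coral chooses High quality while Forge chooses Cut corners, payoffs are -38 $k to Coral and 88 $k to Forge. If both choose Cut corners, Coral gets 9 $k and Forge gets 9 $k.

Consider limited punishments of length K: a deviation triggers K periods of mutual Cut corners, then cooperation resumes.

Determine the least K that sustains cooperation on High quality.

12

IC: δ(1−δ^K)/(1−δ) ≥ (88−33)/(33−9) = 55/24.
With δ = 7/10: need 1 − δ^K ≥ 55/24·(1−7/10)/(7/10), i.e. δ^K ≤ 0.0179.
Since (7/10)^11 = 0.0198 and (7/10)^12 = 0.0138, the smallest such K is 12.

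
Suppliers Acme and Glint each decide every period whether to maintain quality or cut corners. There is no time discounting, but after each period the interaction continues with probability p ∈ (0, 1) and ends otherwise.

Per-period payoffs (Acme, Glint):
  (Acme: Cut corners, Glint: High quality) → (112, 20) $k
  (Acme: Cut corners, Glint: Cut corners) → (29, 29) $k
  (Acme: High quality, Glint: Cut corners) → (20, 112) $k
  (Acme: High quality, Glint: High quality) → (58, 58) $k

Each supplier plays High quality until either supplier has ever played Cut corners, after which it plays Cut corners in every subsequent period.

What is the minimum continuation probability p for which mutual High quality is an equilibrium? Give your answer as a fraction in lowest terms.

Expected cooperation value is 58 + p·58 + p²·58 + … = 58/(1−p); deviation gives 112 + p·29/(1−p).
58 ≥ 112(1−p) + 29p ⇒ 83p ≥ 54 ⇒ p ≥ 54/83.

54/83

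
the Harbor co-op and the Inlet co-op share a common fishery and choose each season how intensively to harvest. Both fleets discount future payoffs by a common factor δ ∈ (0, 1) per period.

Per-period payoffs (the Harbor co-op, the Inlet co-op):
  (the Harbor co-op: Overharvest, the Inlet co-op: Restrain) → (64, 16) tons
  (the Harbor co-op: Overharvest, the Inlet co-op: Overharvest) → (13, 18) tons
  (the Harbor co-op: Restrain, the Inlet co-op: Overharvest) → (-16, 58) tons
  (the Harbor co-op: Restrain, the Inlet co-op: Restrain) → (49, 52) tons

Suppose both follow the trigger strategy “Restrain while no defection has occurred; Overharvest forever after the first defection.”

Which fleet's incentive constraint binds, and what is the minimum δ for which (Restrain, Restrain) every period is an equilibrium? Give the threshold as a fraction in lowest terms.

the Harbor co-op; δ ≥ 5/17

the Harbor co-op: cooperation gives 49 each period; deviation gives 64 once then 13 forever.
  49/(1−δ) ≥ 64 + 13δ/(1−δ) ⇒ δ ≥ 15/51 = 5/17.
the Inlet co-op: cooperation gives 52 each period; deviation gives 58 once then 18 forever.
  δ ≥ 6/40 = 3/20.
Both must hold, so the binding constraint is the Harbor co-op's: δ ≥ 5/17.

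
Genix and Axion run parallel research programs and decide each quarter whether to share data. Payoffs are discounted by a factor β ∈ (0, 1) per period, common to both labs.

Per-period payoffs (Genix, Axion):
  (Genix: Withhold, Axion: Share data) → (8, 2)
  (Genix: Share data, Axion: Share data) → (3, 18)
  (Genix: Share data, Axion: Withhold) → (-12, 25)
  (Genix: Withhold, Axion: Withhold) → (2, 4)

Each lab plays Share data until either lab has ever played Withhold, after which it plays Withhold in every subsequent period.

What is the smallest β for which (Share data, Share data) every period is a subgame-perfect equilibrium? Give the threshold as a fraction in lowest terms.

5/6

Genix: cooperation gives 3 each period; deviation gives 8 once then 2 forever.
  3/(1−β) ≥ 8 + 2β/(1−β) ⇒ β ≥ 5/6.
Axion: cooperation gives 18 each period; deviation gives 25 once then 4 forever.
  β ≥ 7/21 = 1/3.
Both must hold, so the binding constraint is Genix's: β ≥ 5/6.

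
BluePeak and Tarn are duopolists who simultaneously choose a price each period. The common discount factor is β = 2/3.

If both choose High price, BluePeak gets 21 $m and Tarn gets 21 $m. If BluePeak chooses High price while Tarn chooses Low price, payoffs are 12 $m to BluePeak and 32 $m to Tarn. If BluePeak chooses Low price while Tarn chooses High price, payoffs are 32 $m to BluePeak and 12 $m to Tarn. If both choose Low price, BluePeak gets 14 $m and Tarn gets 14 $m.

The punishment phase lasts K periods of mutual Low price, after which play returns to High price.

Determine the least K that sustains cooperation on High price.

4

Need Σ_{k=1}^{K} β^k ≥ (32−21)/(21−14) = 1.5714 at β = 2/3.
At K = 3 the sum is 1.4074 < 1.5714; at K = 4 it is 1.6049 ≥ 1.5714.
So the minimum punishment length is K = 4.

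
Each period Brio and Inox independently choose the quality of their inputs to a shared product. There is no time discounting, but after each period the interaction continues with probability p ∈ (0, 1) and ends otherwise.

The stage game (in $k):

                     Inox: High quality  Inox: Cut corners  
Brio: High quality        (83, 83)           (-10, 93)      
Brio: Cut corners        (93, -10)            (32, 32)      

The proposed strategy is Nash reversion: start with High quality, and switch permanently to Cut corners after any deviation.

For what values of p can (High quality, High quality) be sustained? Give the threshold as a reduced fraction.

With no time discounting, the continuation probability p plays the role of the discount factor.
Grim-trigger IC: 83/(1−p) ≥ 93 + 32p/(1−p) ⇒ p ≥ (93−83)/(93−32) = 10/61.

10/61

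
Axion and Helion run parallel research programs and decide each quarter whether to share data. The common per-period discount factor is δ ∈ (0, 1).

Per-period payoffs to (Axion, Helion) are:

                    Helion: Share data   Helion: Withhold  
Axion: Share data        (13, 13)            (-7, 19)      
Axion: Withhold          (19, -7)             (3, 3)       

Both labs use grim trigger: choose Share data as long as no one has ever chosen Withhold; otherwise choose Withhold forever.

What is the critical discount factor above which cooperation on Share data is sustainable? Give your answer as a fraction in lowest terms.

One-period gain from deviating is 19 − 13 = 6. The loss is 13 − 3 = 10 in every subsequent period, with present value 10·δ/(1−δ).
Deviation is unprofitable when 10·δ/(1−δ) ≥ 6, i.e. δ/(1−δ) ≥ 3/5.
Equivalently δ ≥ 6/(6+10) = 3/8.

3/8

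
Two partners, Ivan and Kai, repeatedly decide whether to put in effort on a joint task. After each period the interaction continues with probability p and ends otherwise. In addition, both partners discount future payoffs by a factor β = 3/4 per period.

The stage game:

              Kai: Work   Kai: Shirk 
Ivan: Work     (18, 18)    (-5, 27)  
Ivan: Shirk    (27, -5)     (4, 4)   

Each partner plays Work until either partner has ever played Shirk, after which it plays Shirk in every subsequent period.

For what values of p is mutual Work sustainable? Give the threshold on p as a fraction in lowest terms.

12/23

With continuation probability p and discount β, the effective per-period discount factor is βp.
Grim-trigger IC: βp ≥ (27−18)/(27−4) = 9/23.
So p ≥ (9/23)/(3/4) = 12/23.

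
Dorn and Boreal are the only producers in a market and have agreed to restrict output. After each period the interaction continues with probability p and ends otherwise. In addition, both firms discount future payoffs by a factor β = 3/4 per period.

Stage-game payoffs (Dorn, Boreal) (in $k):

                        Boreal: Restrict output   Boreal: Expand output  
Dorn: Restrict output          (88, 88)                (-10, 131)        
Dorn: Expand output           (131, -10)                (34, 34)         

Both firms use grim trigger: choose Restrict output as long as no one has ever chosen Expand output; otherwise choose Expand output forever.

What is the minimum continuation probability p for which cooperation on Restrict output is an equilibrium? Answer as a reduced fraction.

172/291

With continuation probability p and discount β, the effective per-period discount factor is βp.
Grim-trigger IC: βp ≥ (131−88)/(131−34) = 43/97.
So p ≥ (43/97)/(3/4) = 172/291.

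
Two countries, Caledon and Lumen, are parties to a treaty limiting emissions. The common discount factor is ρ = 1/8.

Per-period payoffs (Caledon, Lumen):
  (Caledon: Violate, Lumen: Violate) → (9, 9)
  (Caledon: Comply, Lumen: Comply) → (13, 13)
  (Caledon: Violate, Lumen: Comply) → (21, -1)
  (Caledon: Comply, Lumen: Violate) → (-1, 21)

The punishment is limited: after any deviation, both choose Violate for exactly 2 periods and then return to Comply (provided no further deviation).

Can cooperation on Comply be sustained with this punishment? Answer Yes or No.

No

IC: ρ+…+ρ^2 ≥ (21−13)/(13−9) = 2.
At ρ = 1/8: partial sum = 0.1406 < 2.0000. Cooperation not sustainable.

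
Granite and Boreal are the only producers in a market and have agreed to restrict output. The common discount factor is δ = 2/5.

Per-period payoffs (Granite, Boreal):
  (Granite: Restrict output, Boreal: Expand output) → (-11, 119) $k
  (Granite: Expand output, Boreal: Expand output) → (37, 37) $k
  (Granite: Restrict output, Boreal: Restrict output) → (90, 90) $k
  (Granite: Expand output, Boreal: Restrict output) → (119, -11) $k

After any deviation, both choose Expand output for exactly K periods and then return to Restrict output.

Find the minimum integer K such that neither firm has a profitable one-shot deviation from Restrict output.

2

Need Σ_{k=1}^{K} δ^k ≥ (119−90)/(90−37) = 0.5472 at δ = 2/5.
At K = 1 the sum is 0.4000 < 0.5472; at K = 2 it is 0.5600 ≥ 0.5472.
So the minimum punishment length is K = 2.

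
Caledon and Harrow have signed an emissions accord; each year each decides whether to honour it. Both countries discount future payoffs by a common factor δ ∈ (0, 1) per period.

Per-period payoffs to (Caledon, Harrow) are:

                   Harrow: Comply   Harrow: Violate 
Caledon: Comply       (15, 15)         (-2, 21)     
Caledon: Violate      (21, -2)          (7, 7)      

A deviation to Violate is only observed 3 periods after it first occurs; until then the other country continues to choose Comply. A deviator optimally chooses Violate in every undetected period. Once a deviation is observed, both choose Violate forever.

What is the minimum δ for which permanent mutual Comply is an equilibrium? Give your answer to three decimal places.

The best deviation is to choose Violate for all 3 undetected periods, earning 21 each, then 7 forever once detected.
Deviation value: 21(1−δ^3)/(1−δ) + 7δ^3/(1−δ); cooperation value: 15/(1−δ).
IC: 15 ≥ 21(1−δ^3) + 7δ^3 = 21 − 14δ^3.
So δ^3 ≥ 6/14 = 3/7, giving δ ≥ (3/7)^(1/3) ≈ 0.754.

0.754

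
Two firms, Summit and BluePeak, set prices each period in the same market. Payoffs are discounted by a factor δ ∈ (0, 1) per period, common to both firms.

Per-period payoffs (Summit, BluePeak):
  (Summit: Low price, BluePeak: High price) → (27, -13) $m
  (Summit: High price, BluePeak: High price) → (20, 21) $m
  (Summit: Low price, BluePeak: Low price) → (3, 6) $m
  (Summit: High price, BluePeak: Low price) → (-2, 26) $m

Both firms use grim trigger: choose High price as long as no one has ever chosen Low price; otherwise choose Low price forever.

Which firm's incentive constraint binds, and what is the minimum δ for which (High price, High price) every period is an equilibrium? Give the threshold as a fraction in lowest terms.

For Summit: deviation gain 27−20 = 7, per-period punishment loss 20−3 = 17. IC gives δ ≥ 7/24.
For BluePeak: gain 5, loss 15 per period, so δ ≥ 5/20 = 1/4.
The tighter constraint is Summit's, so cooperation needs δ ≥ 7/24.

Summit; δ ≥ 7/24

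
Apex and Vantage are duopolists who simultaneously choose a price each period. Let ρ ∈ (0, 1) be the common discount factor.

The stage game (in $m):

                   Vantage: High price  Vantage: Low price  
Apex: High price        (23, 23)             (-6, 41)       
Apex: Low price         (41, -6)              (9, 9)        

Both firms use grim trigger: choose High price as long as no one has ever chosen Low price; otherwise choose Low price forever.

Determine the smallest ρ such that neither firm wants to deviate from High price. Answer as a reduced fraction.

9/16

Cooperation forever yields 23 each period: 23/(1−ρ).
Deviating yields 41 once, then 9 forever: 41 + 9ρ/(1−ρ).
No profitable deviation requires 23/(1−ρ) ≥ 41 + 9ρ/(1−ρ).
Multiplying by (1−ρ): 23 ≥ 41(1−ρ) + 9ρ = 41 − 32ρ.
So 32ρ ≥ 18, i.e. ρ ≥ 18/32 = 9/16.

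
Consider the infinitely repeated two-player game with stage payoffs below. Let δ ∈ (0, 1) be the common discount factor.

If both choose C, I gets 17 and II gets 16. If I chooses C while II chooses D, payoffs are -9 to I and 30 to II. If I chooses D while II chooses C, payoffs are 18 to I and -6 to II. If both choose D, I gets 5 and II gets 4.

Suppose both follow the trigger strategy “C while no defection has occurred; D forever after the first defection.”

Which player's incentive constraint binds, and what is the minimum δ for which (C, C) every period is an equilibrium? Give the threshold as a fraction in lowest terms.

I: cooperation gives 17 each period; deviation gives 18 once then 5 forever.
  17/(1−δ) ≥ 18 + 5δ/(1−δ) ⇒ δ ≥ 1/13.
II: cooperation gives 16 each period; deviation gives 30 once then 4 forever.
  δ ≥ 14/26 = 7/13.
Both must hold, so the binding constraint is II's: δ ≥ 7/13.

II; δ ≥ 7/13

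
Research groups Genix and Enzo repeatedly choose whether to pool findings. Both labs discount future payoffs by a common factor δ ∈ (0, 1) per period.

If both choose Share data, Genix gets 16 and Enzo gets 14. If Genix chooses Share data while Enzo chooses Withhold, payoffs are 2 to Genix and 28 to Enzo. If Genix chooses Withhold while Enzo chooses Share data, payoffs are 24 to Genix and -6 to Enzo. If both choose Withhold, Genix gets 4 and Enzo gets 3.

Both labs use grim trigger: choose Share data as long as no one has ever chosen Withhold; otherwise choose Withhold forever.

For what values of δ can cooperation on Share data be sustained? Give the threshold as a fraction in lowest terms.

14/25

Genix's threshold: (24−16)/(24−4) = 2/5.
Enzo's threshold: (28−14)/(28−3) = 14/25.
2/5 < 14/25, so Enzo binds and δ* = 14/25.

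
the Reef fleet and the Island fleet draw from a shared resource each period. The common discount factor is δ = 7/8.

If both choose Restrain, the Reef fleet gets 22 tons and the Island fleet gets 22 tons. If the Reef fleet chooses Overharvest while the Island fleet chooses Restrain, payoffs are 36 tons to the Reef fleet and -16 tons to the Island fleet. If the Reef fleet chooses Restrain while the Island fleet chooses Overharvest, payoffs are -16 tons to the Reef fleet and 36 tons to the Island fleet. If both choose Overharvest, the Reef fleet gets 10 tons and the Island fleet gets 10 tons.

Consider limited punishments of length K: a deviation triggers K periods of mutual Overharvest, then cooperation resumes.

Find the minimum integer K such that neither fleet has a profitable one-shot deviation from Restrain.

2

Need Σ_{k=1}^{K} δ^k ≥ (36−22)/(22−10) = 1.1667 at δ = 7/8.
At K = 1 the sum is 0.8750 < 1.1667; at K = 2 it is 1.6406 ≥ 1.1667.
So the minimum punishment length is K = 2.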